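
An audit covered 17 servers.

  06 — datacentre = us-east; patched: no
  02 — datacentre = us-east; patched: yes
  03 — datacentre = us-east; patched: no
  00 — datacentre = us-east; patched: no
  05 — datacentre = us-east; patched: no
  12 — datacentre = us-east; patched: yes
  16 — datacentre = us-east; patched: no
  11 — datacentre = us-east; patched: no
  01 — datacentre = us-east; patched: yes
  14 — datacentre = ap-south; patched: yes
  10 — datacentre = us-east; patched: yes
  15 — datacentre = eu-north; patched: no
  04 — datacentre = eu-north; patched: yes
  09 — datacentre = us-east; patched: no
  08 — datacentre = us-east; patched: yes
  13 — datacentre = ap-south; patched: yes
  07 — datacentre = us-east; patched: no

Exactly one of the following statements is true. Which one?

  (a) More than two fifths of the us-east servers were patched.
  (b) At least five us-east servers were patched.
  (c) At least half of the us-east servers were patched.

(b)

|A| = 13, |A ∩ B| = 5, |A ∖ B| = 8.
(a) requires |A ∩ B| / |A| > 2/5: false.
(b) requires |A ∩ B| ≥ 5: true.
(c) requires |A ∩ B| ≥ |A ∖ B|: false.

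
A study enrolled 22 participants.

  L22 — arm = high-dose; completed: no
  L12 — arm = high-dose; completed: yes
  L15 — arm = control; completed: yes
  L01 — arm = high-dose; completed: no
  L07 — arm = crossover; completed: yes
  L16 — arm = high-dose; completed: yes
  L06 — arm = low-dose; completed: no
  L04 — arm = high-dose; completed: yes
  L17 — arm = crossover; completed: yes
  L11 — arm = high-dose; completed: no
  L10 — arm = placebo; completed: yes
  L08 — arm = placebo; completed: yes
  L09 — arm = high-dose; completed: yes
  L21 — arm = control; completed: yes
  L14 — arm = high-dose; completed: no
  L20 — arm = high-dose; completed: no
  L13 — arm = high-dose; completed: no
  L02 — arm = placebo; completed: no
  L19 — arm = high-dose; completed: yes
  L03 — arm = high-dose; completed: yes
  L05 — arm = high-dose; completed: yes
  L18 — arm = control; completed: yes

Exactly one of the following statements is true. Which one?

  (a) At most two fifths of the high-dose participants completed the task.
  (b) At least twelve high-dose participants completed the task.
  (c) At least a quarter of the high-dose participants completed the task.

|A| = 13, |A ∩ B| = 7, |A ∖ B| = 6.
(a) requires |A ∩ B| / |A| ≤ 2/5: false.
(b) requires |A ∩ B| ≥ 12: false.
(c) requires |A ∩ B| / |A| ≥ 1/4: true.

(c)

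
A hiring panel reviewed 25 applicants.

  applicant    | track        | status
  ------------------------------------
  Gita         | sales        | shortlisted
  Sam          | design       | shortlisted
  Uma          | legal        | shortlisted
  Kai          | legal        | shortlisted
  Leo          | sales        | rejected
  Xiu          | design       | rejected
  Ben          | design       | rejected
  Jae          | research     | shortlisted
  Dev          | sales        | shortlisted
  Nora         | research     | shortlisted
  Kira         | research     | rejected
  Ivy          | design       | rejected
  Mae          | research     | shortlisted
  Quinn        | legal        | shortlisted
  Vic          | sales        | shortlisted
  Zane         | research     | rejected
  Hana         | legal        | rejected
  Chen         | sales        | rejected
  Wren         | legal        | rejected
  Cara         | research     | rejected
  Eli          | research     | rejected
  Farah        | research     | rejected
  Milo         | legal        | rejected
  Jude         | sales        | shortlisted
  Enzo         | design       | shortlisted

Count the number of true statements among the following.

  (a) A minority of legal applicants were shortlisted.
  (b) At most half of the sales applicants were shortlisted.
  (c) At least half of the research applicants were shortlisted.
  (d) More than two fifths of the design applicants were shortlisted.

(a) legal: |A| = 6, |A ∩ B| = 3; needs |A ∩ B| < |A ∖ B| — false.
(b) sales: |A| = 6, |A ∩ B| = 4; needs |A ∩ B| ≤ |A ∖ B| — false.
(c) research: |A| = 8, |A ∩ B| = 3; needs |A ∩ B| ≥ |A ∖ B| — false.
(d) design: |A| = 5, |A ∩ B| = 2; needs |A ∩ B| / |A| > 2/5 — false.

0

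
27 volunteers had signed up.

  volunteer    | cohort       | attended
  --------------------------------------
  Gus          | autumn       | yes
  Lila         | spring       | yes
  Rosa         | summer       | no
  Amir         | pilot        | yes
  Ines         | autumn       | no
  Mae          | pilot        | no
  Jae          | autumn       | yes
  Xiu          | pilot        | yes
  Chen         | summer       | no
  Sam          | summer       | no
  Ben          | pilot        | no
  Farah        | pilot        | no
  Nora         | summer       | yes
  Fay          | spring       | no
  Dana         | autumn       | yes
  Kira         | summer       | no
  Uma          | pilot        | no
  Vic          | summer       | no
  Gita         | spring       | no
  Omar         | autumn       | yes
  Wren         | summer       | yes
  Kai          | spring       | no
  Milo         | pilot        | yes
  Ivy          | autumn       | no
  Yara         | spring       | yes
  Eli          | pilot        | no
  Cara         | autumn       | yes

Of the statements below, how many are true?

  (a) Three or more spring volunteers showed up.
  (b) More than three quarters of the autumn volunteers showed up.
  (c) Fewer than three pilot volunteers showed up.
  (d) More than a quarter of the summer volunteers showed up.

(a) spring: |A| = 5, |A ∩ B| = 2; needs |A ∩ B| ≥ 3 — false.
(b) autumn: |A| = 7, |A ∩ B| = 5; needs |A ∩ B| / |A| > 3/4 — false.
(c) pilot: |A| = 8, |A ∩ B| = 3; needs |A ∩ B| < 3 — false.
(d) summer: |A| = 7, |A ∩ B| = 2; needs |A ∩ B| / |A| > 1/4 — true.

1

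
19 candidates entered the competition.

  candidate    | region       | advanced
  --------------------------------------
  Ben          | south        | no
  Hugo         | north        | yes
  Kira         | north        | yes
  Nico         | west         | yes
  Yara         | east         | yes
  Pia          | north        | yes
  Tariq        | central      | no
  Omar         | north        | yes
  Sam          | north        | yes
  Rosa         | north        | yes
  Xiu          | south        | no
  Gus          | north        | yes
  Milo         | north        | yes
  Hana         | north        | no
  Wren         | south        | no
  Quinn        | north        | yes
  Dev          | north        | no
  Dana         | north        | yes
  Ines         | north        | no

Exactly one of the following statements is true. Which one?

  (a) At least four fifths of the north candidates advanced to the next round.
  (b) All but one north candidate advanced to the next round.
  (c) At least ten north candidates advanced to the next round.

|A| = 13, |A ∩ B| = 10, |A ∖ B| = 3.
(a) requires |A ∩ B| / |A| ≥ 4/5: false.
(b) requires |A ∖ B| = 1: false.
(c) requires |A ∩ B| ≥ 10: true.

(c)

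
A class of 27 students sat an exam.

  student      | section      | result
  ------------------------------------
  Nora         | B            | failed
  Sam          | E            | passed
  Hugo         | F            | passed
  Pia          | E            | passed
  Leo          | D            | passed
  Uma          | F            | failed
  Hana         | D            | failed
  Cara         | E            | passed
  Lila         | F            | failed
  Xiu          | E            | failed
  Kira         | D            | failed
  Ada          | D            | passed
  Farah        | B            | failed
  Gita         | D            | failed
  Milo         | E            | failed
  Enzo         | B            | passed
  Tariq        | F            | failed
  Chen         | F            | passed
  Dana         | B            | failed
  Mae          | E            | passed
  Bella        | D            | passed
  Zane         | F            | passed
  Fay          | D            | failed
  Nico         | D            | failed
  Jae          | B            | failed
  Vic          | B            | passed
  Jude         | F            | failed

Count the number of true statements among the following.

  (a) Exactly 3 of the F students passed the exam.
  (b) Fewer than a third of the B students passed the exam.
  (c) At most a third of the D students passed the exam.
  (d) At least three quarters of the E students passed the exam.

(a) F: |A| = 7, |A ∩ B| = 3; needs |A ∩ B| = 3 — true.
(b) B: |A| = 6, |A ∩ B| = 2; needs |A ∩ B| / |A| < 1/3 — false.
(c) D: |A| = 8, |A ∩ B| = 3; needs |A ∩ B| / |A| ≤ 1/3 — false.
(d) E: |A| = 6, |A ∩ B| = 4; needs |A ∩ B| / |A| ≥ 3/4 — false.

1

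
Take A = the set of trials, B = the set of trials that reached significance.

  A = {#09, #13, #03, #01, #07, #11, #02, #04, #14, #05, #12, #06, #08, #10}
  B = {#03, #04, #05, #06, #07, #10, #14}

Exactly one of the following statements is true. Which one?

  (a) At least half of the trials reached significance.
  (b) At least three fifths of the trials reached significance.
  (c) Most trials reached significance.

(a)

|A| = 14, |A ∩ B| = 7, |A ∖ B| = 7.
(a) requires |A ∩ B| ≥ |A ∖ B|: true.
(b) requires |A ∩ B| / |A| ≥ 3/5: false.
(c) requires |A ∩ B| > |A ∖ B|: false.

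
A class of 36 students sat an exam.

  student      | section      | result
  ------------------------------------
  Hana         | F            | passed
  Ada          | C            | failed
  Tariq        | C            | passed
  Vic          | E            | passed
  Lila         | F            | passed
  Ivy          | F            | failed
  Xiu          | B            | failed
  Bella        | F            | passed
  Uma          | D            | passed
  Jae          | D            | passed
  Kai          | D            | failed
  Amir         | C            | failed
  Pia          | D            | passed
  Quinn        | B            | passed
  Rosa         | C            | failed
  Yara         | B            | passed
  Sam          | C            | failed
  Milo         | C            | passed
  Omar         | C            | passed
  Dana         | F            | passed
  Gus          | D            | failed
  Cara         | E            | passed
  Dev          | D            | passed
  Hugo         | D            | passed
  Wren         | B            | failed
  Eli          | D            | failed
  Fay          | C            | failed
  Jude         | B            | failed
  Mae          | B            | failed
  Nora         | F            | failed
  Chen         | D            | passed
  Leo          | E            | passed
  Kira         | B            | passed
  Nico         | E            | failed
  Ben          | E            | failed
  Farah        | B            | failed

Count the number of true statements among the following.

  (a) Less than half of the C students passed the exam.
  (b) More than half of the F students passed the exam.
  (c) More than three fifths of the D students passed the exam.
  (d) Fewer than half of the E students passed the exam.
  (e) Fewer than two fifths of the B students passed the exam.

4

(a) C: |A| = 8, |A ∩ B| = 3; needs |A ∩ B| < |A ∖ B| — true.
(b) F: |A| = 6, |A ∩ B| = 4; needs |A ∩ B| > |A ∖ B| — true.
(c) D: |A| = 9, |A ∩ B| = 6; needs |A ∩ B| / |A| > 3/5 — true.
(d) E: |A| = 5, |A ∩ B| = 3; needs |A ∩ B| < |A ∖ B| — false.
(e) B: |A| = 8, |A ∩ B| = 3; needs |A ∩ B| / |A| < 2/5 — true.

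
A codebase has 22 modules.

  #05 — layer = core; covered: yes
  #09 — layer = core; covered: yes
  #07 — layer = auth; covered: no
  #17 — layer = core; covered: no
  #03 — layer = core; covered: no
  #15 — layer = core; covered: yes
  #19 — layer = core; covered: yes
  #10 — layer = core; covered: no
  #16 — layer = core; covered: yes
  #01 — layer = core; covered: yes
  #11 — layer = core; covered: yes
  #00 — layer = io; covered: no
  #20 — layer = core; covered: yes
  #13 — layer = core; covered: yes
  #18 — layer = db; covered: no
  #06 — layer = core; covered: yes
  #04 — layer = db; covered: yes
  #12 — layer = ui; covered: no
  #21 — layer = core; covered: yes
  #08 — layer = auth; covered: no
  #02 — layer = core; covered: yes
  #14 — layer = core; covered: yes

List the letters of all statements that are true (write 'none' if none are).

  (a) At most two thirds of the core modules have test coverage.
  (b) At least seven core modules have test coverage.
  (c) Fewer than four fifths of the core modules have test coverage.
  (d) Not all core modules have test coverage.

|A| = 16, |A ∩ B| = 13, |A ∖ B| = 3.
(a) |A ∩ B| / |A| ≤ 2/3: fails.
(b) |A ∩ B| ≥ 7: holds.
(c) |A ∩ B| / |A| < 4/5: fails.
(d) A ⊄ B (|A ∖ B| ≥ 1): holds.

(b), (d)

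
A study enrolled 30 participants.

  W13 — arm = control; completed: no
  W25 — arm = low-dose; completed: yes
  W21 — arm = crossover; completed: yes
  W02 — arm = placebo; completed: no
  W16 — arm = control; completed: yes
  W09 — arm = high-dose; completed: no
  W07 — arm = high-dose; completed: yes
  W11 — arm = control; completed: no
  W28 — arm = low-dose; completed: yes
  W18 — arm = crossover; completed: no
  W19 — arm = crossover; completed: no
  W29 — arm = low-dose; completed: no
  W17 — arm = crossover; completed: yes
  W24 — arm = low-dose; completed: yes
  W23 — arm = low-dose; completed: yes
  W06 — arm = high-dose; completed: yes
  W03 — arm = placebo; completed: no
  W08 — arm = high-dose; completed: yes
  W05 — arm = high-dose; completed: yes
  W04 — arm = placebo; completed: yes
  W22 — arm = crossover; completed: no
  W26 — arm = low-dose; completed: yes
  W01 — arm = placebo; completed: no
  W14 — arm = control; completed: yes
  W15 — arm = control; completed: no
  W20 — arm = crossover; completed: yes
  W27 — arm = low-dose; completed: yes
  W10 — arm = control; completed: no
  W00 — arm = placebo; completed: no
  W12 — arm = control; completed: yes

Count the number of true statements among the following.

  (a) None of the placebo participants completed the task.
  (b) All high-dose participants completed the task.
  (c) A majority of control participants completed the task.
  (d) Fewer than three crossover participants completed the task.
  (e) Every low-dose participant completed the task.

(a) placebo: |A| = 5, |A ∩ B| = 1; needs A ∩ B = ∅ (|A ∩ B| = 0) — false.
(b) high-dose: |A| = 5, |A ∩ B| = 4; needs A ⊆ B, i.e. every element of A is in B (|A ∖ B| = 0) — false.
(c) control: |A| = 7, |A ∩ B| = 3; needs |A ∩ B| > |A ∖ B| — false.
(d) crossover: |A| = 6, |A ∩ B| = 3; needs |A ∩ B| < 3 — false.
(e) low-dose: |A| = 7, |A ∩ B| = 6; needs A ⊆ B, i.e. every element of A is in B (|A ∖ B| = 0) — false.

0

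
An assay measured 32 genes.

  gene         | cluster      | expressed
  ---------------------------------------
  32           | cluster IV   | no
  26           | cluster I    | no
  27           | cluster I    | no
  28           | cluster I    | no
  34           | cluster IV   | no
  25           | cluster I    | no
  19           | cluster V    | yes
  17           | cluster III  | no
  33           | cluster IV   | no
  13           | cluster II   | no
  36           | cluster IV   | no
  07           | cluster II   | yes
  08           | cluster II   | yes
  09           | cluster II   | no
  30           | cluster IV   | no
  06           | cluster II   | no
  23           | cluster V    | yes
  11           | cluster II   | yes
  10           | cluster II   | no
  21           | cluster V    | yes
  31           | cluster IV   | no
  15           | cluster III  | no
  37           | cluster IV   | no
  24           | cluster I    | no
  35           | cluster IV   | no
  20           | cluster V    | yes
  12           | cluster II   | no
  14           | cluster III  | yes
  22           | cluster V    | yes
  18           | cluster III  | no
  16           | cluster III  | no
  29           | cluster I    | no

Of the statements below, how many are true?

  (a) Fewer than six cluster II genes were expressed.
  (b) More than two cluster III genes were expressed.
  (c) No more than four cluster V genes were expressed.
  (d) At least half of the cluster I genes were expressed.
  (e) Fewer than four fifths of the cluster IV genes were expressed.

2

(a) cluster II: |A| = 8, |A ∩ B| = 3; needs |A ∩ B| < 6 — true.
(b) cluster III: |A| = 5, |A ∩ B| = 1; needs |A ∩ B| > 2 — false.
(c) cluster V: |A| = 5, |A ∩ B| = 5; needs |A ∩ B| ≤ 4 — false.
(d) cluster I: |A| = 6, |A ∩ B| = 0; needs |A ∩ B| ≥ |A ∖ B| — false.
(e) cluster IV: |A| = 8, |A ∩ B| = 0; needs |A ∩ B| / |A| < 4/5 — true.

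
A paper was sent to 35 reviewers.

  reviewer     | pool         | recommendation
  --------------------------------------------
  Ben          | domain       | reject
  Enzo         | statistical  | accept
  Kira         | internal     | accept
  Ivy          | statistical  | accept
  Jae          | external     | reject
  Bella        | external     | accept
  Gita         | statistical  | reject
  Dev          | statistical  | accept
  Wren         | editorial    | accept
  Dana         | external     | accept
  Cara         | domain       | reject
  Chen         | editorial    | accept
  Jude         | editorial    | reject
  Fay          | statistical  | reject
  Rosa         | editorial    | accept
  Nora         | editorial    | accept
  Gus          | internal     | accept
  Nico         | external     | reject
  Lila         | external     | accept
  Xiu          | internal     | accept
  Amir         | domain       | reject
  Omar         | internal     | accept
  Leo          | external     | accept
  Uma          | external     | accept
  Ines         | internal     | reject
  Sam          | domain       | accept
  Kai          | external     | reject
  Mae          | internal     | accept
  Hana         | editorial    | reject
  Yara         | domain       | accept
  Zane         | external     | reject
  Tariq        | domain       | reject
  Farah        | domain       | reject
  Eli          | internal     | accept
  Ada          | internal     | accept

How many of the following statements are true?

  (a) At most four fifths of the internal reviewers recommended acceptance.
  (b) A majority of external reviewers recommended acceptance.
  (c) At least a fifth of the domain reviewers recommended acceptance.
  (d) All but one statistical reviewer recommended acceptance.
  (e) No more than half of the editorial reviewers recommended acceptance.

(a) internal: |A| = 8, |A ∩ B| = 7; needs |A ∩ B| / |A| ≤ 4/5 — false.
(b) external: |A| = 9, |A ∩ B| = 5; needs |A ∩ B| > |A ∖ B| — true.
(c) domain: |A| = 7, |A ∩ B| = 2; needs |A ∩ B| / |A| ≥ 1/5 — true.
(d) statistical: |A| = 5, |A ∩ B| = 3; needs |A ∖ B| = 1 — false.
(e) editorial: |A| = 6, |A ∩ B| = 4; needs |A ∩ B| ≤ |A ∖ B| — false.

2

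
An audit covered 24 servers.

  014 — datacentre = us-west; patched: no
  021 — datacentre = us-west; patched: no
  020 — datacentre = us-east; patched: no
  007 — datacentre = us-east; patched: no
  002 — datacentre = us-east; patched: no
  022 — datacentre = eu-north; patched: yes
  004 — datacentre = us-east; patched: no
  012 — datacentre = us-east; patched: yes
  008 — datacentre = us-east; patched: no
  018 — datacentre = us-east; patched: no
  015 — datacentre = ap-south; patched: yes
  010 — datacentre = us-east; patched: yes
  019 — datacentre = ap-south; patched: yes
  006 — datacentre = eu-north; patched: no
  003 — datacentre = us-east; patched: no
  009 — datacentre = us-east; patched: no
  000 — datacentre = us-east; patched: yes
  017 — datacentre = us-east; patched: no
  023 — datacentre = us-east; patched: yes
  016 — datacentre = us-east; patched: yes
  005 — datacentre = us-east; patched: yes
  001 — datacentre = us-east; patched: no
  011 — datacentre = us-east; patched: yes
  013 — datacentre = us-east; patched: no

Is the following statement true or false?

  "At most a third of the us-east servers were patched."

False

'At most a third of the us-east servers were patched' holds iff |A ∩ B| / |A| ≤ 1/3.
|A| = 18, |A ∩ B| = 7, |A ∖ B| = 11.
|A ∩ B|/|A| = 7/18, so the statement is false.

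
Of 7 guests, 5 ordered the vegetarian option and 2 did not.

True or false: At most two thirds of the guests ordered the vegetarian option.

The determiner here denotes the relation: |A ∩ B| / |A| ≤ 2/3.
|A| = 7, |A ∩ B| = 5, |A ∖ B| = 2.
|A ∩ B|/|A| = 5/7, so the statement is false.

False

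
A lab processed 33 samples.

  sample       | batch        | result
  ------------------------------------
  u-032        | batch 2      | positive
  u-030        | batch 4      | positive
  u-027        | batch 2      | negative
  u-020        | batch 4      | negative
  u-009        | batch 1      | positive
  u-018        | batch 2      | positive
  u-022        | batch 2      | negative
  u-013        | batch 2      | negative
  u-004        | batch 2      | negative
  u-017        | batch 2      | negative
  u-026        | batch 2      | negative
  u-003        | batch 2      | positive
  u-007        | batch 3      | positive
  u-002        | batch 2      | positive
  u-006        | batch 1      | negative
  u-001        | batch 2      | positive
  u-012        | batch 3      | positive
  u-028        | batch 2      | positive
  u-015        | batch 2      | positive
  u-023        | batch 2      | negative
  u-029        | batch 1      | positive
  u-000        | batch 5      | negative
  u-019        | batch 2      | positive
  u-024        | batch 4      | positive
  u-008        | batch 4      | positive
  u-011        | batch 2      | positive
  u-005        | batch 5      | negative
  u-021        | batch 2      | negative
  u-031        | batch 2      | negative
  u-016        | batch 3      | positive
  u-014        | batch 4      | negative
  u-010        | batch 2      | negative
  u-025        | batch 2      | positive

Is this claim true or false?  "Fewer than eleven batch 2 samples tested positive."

True

The determiner here denotes the relation: |A ∩ B| < 11.
|A| = 20, |A ∩ B| = 10, |A ∖ B| = 10.
|A ∩ B| = 10, so the statement is true.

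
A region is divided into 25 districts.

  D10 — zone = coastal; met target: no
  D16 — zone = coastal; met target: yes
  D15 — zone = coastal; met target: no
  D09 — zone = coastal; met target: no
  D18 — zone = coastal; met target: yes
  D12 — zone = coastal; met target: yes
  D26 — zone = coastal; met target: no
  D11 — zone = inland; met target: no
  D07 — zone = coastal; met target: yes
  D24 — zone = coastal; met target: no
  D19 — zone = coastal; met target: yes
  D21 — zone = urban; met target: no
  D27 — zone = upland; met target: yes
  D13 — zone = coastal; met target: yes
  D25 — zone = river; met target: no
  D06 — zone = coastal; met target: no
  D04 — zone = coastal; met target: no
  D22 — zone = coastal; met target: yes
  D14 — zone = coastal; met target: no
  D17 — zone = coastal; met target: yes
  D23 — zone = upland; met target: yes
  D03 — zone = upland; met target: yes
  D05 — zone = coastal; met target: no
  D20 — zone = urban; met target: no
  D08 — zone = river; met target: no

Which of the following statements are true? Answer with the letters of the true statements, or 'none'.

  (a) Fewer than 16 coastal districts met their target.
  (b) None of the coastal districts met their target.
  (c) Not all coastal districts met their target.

(a), (c)

|A| = 17, |A ∩ B| = 8, |A ∖ B| = 9.
(a) |A ∩ B| < 16: holds.
(b) A ∩ B = ∅ (|A ∩ B| = 0): fails.
(c) A ⊄ B (|A ∖ B| ≥ 1): holds.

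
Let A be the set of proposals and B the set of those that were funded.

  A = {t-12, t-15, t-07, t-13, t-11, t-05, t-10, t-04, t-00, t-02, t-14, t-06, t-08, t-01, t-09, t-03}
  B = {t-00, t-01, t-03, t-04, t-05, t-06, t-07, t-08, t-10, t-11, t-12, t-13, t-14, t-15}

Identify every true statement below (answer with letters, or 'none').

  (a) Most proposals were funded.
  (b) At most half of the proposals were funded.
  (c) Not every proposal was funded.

|A| = 16, |A ∩ B| = 14, |A ∖ B| = 2.
(a) |A ∩ B| > |A ∖ B|: holds.
(b) |A ∩ B| ≤ |A ∖ B|: fails.
(c) A ⊄ B (|A ∖ B| ≥ 1): holds.

(a), (c)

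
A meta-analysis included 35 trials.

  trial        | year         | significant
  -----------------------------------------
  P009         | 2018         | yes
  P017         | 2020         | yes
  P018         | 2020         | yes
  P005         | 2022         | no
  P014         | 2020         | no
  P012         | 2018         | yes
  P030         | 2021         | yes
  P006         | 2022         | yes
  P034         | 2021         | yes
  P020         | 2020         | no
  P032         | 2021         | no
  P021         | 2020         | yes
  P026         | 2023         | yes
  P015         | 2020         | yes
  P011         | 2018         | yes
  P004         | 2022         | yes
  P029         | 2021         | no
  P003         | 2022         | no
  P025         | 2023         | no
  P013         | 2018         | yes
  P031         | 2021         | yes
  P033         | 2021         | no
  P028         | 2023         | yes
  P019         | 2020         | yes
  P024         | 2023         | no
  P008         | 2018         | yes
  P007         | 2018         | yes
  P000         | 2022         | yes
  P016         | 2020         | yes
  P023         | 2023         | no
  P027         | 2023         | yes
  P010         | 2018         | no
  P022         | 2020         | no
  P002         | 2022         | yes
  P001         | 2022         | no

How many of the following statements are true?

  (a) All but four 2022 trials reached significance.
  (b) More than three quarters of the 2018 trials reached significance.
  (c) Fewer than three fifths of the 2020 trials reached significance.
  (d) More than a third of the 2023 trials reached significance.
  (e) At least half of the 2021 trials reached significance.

3

(a) 2022: |A| = 7, |A ∩ B| = 4; needs |A ∖ B| = 4 — false.
(b) 2018: |A| = 7, |A ∩ B| = 6; needs |A ∩ B| / |A| > 3/4 — true.
(c) 2020: |A| = 9, |A ∩ B| = 6; needs |A ∩ B| / |A| < 3/5 — false.
(d) 2023: |A| = 6, |A ∩ B| = 3; needs |A ∩ B| / |A| > 1/3 — true.
(e) 2021: |A| = 6, |A ∩ B| = 3; needs |A ∩ B| ≥ |A ∖ B| — true.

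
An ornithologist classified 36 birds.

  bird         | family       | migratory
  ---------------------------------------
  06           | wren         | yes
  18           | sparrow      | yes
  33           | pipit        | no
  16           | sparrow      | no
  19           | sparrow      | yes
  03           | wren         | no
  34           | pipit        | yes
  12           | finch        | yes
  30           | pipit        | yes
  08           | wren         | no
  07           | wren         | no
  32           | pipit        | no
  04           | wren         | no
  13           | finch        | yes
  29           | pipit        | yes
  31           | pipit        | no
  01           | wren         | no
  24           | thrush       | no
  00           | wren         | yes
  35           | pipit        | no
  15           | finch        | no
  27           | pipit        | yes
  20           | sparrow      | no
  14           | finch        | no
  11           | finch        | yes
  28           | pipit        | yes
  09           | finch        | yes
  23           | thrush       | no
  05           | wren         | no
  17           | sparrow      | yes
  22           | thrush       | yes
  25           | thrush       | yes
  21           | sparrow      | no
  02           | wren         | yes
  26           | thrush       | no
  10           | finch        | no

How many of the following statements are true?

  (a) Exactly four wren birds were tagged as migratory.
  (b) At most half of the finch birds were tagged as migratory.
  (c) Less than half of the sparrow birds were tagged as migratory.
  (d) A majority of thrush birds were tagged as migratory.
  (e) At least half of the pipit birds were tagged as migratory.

1

(a) wren: |A| = 9, |A ∩ B| = 3; needs |A ∩ B| = 4 — false.
(b) finch: |A| = 7, |A ∩ B| = 4; needs |A ∩ B| ≤ |A ∖ B| — false.
(c) sparrow: |A| = 6, |A ∩ B| = 3; needs |A ∩ B| < |A ∖ B| — false.
(d) thrush: |A| = 5, |A ∩ B| = 2; needs |A ∩ B| > |A ∖ B| — false.
(e) pipit: |A| = 9, |A ∩ B| = 5; needs |A ∩ B| ≥ |A ∖ B| — true.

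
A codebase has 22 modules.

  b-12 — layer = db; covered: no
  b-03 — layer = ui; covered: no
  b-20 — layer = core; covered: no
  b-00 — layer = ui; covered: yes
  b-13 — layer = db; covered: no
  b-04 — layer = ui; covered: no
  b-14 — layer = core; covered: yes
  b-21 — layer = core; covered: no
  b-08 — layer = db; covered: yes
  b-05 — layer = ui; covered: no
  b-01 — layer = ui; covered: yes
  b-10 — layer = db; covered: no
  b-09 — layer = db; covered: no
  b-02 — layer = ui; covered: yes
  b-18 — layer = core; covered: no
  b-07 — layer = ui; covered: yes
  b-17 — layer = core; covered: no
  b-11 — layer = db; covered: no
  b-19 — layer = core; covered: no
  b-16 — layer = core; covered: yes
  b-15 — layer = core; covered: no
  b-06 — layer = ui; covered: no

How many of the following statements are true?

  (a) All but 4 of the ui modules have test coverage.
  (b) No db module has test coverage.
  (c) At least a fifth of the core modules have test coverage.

2

(a) ui: |A| = 8, |A ∩ B| = 4; needs |A ∖ B| = 4 — true.
(b) db: |A| = 6, |A ∩ B| = 1; needs A ∩ B = ∅ (|A ∩ B| = 0) — false.
(c) core: |A| = 8, |A ∩ B| = 2; needs |A ∩ B| / |A| ≥ 1/5 — true.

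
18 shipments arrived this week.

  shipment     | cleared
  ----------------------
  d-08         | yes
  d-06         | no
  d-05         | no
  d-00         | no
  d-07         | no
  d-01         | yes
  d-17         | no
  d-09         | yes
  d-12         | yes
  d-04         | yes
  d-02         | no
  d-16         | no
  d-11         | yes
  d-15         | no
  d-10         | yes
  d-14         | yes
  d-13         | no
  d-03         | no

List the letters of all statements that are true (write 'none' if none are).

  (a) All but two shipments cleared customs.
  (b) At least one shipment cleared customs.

|A| = 18, |A ∩ B| = 8, |A ∖ B| = 10.
(a) |A ∖ B| = 2: fails.
(b) A ∩ B ≠ ∅ (|A ∩ B| ≥ 1): holds.

(b)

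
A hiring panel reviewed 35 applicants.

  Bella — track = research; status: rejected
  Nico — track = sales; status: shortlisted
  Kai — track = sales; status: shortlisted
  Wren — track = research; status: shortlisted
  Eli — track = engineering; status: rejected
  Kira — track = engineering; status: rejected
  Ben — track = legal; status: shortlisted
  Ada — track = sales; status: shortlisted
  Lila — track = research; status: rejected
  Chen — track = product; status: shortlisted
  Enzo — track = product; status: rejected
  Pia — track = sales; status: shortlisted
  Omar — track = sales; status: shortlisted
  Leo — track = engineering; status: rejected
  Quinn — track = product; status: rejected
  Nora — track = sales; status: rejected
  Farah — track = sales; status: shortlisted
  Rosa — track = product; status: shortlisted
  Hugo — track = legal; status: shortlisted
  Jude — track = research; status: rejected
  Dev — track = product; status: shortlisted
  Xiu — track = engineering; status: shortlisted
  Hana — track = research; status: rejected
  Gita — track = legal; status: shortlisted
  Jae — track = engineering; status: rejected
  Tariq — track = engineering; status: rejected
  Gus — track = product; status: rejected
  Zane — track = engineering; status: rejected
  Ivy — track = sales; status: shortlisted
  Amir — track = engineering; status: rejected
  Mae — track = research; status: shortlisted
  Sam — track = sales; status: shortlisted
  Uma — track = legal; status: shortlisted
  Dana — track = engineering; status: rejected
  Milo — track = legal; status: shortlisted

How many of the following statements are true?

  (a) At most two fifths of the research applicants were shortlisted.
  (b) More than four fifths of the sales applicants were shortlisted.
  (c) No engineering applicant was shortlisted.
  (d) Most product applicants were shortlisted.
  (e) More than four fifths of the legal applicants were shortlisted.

(a) research: |A| = 6, |A ∩ B| = 2; needs |A ∩ B| / |A| ≤ 2/5 — true.
(b) sales: |A| = 9, |A ∩ B| = 8; needs |A ∩ B| / |A| > 4/5 — true.
(c) engineering: |A| = 9, |A ∩ B| = 1; needs A ∩ B = ∅ (|A ∩ B| = 0) — false.
(d) product: |A| = 6, |A ∩ B| = 3; needs |A ∩ B| > |A ∖ B| — false.
(e) legal: |A| = 5, |A ∩ B| = 5; needs |A ∩ B| / |A| > 4/5 — true.

3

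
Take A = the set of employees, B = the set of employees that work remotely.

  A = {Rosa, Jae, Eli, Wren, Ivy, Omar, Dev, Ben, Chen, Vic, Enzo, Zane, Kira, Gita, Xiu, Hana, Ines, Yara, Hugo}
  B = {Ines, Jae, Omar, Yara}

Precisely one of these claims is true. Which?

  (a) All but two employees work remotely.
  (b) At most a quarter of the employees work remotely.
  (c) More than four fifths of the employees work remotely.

(b)

|A| = 19, |A ∩ B| = 4, |A ∖ B| = 15.
(a) requires |A ∖ B| = 2: false.
(b) requires |A ∩ B| / |A| ≤ 1/4: true.
(c) requires |A ∩ B| / |A| > 4/5: false.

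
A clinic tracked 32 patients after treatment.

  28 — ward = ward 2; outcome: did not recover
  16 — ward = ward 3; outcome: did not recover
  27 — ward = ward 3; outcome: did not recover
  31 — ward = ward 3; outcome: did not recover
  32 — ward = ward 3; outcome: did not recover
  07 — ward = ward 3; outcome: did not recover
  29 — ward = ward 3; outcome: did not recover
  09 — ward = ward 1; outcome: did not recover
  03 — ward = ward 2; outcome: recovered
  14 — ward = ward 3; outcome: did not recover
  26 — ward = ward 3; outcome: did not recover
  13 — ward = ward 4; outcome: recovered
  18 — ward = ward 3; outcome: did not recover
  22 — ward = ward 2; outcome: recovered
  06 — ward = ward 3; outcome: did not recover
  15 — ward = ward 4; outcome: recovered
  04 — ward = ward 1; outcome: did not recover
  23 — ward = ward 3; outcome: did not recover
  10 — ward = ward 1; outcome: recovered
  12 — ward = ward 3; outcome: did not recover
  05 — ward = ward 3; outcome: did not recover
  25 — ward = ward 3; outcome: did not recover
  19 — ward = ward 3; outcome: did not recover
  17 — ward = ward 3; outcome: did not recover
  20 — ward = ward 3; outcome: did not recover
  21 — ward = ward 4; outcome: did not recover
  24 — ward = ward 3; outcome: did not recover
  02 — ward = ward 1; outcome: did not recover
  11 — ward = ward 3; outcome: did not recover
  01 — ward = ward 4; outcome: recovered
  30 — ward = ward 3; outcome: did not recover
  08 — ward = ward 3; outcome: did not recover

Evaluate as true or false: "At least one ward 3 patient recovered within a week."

'At least one ward 3 patient recovered within a week' holds iff A ∩ B ≠ ∅ (|A ∩ B| ≥ 1).
|A| = 21, |A ∩ B| = 0, |A ∖ B| = 21.
So the statement is false.

False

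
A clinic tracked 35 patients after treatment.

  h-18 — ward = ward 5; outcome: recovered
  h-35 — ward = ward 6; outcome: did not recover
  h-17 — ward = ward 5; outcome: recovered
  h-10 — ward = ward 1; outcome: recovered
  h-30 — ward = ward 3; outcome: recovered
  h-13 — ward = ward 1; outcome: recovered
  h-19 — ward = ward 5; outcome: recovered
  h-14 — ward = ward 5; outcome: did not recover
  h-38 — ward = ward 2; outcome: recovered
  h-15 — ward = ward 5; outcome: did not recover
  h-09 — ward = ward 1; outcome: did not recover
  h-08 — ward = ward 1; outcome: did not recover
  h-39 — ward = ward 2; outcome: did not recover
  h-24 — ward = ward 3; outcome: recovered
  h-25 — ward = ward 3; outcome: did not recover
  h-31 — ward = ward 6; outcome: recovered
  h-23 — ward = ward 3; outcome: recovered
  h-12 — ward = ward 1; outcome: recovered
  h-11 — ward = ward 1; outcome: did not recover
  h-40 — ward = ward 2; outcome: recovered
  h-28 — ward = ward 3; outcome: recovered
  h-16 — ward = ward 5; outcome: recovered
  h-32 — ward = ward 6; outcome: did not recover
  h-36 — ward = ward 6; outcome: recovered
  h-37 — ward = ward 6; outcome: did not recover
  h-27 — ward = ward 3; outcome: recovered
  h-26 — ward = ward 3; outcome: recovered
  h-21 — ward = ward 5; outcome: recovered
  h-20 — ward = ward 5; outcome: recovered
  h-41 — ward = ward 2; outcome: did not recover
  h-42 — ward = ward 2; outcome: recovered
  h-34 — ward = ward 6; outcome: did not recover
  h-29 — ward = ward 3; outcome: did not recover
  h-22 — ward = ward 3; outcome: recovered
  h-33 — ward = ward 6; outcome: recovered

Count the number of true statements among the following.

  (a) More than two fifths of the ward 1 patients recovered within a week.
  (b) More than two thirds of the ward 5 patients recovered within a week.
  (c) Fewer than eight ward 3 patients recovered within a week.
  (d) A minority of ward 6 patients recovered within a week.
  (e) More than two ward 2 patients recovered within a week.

5

(a) ward 1: |A| = 6, |A ∩ B| = 3; needs |A ∩ B| / |A| > 2/5 — true.
(b) ward 5: |A| = 8, |A ∩ B| = 6; needs |A ∩ B| / |A| > 2/3 — true.
(c) ward 3: |A| = 9, |A ∩ B| = 7; needs |A ∩ B| < 8 — true.
(d) ward 6: |A| = 7, |A ∩ B| = 3; needs |A ∩ B| < |A ∖ B| — true.
(e) ward 2: |A| = 5, |A ∩ B| = 3; needs |A ∩ B| > 2 — true.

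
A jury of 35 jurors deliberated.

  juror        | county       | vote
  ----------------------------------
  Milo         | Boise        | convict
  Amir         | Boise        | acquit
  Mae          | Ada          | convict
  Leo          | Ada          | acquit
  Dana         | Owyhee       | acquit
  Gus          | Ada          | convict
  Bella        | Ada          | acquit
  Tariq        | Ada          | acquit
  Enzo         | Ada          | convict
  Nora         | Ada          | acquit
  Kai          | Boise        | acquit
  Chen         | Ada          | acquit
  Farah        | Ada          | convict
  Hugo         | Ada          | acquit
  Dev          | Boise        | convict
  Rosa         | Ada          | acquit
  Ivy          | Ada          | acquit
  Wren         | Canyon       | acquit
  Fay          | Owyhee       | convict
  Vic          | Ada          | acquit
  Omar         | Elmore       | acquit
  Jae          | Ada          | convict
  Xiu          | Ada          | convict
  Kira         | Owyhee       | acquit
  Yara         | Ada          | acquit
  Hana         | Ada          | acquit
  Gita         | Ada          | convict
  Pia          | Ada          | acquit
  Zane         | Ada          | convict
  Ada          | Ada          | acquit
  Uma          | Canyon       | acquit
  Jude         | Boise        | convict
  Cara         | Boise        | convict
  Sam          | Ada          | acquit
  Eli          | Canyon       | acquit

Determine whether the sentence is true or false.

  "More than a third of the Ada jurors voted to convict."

'More than a third of the Ada jurors voted to convict' holds iff |A ∩ B| / |A| > 1/3.
|A| = 22, |A ∩ B| = 8, |A ∖ B| = 14.
|A ∩ B|/|A| = 8/22, so the statement is true.

True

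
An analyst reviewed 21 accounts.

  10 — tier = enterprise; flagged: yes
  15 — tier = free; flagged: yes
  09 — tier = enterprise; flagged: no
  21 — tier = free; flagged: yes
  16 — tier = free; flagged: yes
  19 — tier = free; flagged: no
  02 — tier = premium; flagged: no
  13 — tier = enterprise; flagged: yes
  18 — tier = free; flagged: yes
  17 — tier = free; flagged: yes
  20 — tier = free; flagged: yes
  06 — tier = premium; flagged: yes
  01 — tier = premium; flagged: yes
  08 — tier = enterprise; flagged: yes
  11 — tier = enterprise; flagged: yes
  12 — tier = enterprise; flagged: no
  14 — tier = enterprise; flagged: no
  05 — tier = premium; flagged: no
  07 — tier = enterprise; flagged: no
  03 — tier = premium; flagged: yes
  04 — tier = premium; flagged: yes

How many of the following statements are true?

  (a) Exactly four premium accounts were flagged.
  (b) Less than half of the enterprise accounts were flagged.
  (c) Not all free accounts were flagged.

(a) premium: |A| = 6, |A ∩ B| = 4; needs |A ∩ B| = 4 — true.
(b) enterprise: |A| = 8, |A ∩ B| = 4; needs |A ∩ B| < |A ∖ B| — false.
(c) free: |A| = 7, |A ∩ B| = 6; needs A ⊄ B (|A ∖ B| ≥ 1) — true.

2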